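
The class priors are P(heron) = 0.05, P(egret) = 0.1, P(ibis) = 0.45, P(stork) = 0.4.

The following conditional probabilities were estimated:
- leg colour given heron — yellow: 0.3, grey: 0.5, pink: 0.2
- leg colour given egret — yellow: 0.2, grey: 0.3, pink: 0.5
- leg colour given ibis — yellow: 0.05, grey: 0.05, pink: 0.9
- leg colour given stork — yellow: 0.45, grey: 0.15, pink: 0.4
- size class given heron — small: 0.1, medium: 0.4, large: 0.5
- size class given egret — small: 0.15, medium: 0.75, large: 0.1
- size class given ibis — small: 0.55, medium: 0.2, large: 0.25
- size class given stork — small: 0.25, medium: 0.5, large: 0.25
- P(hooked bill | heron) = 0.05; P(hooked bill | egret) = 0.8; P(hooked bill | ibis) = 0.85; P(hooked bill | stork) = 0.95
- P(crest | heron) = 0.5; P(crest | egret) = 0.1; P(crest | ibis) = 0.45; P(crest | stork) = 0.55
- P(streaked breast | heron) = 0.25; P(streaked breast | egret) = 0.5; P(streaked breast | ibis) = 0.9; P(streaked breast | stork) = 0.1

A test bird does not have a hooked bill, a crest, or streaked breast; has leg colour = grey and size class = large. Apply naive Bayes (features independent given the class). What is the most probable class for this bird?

heron

heron: 0.05 × 0.5 × 0.5 × (1−0.05) × (1−0.5) × (1−0.25) = 0.004453125
egret: 0.1 × 0.3 × 0.1 × (1−0.8) × (1−0.1) × (1−0.5) = 0.00027
ibis: 0.45 × 0.05 × 0.25 × (1−0.85) × (1−0.45) × (1−0.9) = 0.00004640625
stork: 0.4 × 0.15 × 0.25 × (1−0.95) × (1−0.55) × (1−0.1) = 0.00030375
Highest score → heron.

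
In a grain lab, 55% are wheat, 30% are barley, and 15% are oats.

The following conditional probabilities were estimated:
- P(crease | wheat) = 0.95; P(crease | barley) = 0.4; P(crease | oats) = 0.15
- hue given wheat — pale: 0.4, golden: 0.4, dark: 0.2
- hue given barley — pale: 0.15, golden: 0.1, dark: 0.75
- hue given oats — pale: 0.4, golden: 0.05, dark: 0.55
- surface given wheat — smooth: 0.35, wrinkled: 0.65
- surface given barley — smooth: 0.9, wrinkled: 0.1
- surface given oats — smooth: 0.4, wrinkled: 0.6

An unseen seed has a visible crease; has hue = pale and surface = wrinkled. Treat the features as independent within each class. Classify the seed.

wheat

wheat: 0.55 × 0.95 × 0.4 × 0.65 = 0.13585
barley: 0.3 × 0.4 × 0.15 × 0.1 = 0.0018
oats: 0.15 × 0.15 × 0.4 × 0.6 = 0.0054
Highest score → wheat.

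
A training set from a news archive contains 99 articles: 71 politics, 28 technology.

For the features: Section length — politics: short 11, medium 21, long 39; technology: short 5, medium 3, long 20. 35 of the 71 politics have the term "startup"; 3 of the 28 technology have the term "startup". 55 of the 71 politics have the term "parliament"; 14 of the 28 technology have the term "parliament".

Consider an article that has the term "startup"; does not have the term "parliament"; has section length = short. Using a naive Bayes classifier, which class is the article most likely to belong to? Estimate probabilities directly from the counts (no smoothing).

politics

politics: (71/99) × (11/71) × (35/71) × (16/71) ≈ 0.0123432
technology: (28/99) × (5/28) × (3/28) × (14/28) ≈ 0.00270563
Highest score → politics.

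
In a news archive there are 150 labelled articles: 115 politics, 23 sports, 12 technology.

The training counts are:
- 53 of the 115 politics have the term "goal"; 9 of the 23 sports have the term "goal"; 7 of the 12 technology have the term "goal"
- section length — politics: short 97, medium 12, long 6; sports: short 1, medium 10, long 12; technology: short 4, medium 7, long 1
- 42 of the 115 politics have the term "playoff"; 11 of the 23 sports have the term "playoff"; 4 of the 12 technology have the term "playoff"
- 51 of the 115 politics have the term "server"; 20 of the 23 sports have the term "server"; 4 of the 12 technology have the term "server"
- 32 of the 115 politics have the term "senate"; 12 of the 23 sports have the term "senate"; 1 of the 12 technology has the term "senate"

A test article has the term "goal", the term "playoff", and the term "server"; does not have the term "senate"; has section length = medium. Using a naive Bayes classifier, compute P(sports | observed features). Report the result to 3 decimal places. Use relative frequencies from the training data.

0.423

politics: (115/150) × (53/115) × (12/115) × (42/115) × (51/115) × (83/115) ≈ 0.00430995
sports: (23/150) × (9/23) × (10/23) × (11/23) × (20/23) × (11/23) ≈ 0.00518866
technology: (12/150) × (7/12) × (7/12) × (4/12) × (4/12) × (11/12) ≈ 0.00277263
P(sports | x) = 0.00518866 / 0.01227124 ≈ 0.423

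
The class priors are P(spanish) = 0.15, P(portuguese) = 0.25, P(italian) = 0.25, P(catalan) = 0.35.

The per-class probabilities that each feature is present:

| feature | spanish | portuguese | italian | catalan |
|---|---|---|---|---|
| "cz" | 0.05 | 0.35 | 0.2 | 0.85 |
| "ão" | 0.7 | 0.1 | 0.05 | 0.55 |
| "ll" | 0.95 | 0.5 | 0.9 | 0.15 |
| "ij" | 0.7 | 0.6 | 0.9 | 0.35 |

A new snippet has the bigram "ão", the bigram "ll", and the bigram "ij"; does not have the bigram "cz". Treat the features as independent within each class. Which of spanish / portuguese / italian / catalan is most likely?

spanish

spanish: 0.15 × (1−0.05) × 0.7 × 0.95 × 0.7 = 0.06633375
portuguese: 0.25 × (1−0.35) × 0.1 × 0.5 × 0.6 = 0.004875
italian: 0.25 × (1−0.2) × 0.05 × 0.9 × 0.9 = 0.0081
catalan: 0.35 × (1−0.85) × 0.55 × 0.15 × 0.35 = 0.0015159375
Highest score → spanish.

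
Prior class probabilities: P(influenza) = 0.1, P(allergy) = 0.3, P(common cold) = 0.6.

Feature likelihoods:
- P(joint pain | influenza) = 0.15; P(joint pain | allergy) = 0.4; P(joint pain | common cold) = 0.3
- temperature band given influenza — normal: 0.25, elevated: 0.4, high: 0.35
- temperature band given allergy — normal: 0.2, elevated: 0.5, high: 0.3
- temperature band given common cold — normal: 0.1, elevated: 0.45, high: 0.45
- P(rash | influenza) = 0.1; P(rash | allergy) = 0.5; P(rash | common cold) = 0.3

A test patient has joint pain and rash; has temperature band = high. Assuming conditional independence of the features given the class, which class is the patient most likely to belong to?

common cold

influenza: 0.1 × 0.15 × 0.35 × 0.1 = 0.000525
allergy: 0.3 × 0.4 × 0.3 × 0.5 = 0.018
common cold: 0.6 × 0.3 × 0.45 × 0.3 = 0.0243
Highest score → common cold.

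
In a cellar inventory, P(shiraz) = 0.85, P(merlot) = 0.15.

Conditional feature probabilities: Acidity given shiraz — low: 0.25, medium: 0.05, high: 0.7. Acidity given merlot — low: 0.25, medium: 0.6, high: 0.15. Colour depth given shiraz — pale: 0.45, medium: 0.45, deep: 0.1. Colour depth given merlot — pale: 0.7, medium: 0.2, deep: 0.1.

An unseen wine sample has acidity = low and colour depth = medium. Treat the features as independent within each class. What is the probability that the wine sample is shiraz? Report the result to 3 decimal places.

0.927

shiraz: 0.85 × 0.25 × 0.45 = 0.095625
merlot: 0.15 × 0.25 × 0.2 = 0.0075
P(shiraz | x) = 0.095625 / 0.103125 ≈ 0.927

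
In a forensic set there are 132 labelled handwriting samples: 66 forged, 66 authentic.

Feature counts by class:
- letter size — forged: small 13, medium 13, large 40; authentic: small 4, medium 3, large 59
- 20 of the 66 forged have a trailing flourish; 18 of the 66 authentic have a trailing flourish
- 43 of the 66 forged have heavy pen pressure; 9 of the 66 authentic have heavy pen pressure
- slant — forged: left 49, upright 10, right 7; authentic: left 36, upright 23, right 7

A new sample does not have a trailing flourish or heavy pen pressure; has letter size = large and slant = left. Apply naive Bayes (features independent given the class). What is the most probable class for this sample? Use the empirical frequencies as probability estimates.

forged: (66/132) × (40/66) × (46/66) × (23/66) × (49/66) ≈ 0.0546432
authentic: (66/132) × (59/66) × (48/66) × (57/66) × (36/66) ≈ 0.153132
Highest score → authentic.

authentic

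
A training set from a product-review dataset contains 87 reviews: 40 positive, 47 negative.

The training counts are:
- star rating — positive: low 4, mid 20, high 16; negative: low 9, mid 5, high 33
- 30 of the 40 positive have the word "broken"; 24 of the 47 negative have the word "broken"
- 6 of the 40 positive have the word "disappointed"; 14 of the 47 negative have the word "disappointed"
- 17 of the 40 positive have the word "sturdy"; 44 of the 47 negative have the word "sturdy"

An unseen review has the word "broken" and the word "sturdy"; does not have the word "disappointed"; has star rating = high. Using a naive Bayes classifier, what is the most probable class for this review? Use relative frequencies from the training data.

positive: (40/87) × (16/40) × (30/40) × (34/40) × (17/40) ≈ 0.0498276
negative: (47/87) × (33/47) × (24/47) × (33/47) × (44/47) ≈ 0.127315
Highest score → negative.

negative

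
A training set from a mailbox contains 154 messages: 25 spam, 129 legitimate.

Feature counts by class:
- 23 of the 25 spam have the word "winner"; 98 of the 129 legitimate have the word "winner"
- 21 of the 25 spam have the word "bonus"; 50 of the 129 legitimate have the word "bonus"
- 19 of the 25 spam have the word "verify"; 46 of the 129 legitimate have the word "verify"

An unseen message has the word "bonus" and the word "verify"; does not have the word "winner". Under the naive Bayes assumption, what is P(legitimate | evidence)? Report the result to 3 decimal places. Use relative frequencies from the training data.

0.770

spam: (25/154) × (2/25) × (21/25) × (19/25) ≈ 0.00829091
legitimate: (129/154) × (31/129) × (50/129) × (46/129) ≈ 0.0278221
P(legitimate | x) = 0.0278221 / 0.03611301 ≈ 0.770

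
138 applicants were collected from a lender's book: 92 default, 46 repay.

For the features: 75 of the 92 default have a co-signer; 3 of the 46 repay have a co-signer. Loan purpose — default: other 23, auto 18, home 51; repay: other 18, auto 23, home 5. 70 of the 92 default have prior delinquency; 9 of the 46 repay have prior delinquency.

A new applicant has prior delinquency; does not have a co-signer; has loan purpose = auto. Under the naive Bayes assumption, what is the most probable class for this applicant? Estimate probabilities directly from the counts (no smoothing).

default: (92/138) × (17/92) × (18/92) × (70/92) ≈ 0.0183385
repay: (46/138) × (43/46) × (23/46) × (9/46) ≈ 0.030482
Highest score → repay.

repay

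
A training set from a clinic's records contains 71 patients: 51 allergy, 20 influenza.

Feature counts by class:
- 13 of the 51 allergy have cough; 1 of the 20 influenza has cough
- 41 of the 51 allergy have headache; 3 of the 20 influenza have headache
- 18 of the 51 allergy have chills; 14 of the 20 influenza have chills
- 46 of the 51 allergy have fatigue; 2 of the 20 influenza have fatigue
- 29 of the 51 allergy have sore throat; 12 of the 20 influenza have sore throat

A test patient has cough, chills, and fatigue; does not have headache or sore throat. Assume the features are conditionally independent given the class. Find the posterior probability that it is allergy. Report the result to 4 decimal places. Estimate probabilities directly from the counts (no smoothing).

allergy: (51/71) × (13/51) × (10/51) × (18/51) × (46/51) × (22/51) ≈ 0.00493012
influenza: (20/71) × (1/20) × (17/20) × (14/20) × (2/20) × (8/20) ≈ 0.000335211
P(allergy | x) = 0.00493012 / 0.005265331 ≈ 0.9363

0.9363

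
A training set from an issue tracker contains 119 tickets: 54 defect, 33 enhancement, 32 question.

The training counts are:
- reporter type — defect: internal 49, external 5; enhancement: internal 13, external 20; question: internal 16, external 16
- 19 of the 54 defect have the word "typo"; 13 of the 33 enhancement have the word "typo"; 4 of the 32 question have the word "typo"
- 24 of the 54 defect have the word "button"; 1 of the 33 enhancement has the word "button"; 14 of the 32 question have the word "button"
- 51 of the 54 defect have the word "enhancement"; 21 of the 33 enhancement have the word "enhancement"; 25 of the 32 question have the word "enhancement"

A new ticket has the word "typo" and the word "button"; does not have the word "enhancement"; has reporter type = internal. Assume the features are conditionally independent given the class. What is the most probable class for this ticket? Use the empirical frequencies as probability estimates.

defect

defect: (54/119) × (49/54) × (19/54) × (24/54) × (3/54) ≈ 0.00357729
enhancement: (33/119) × (13/33) × (13/33) × (1/33) × (12/33) ≈ 0.000474219
question: (32/119) × (16/32) × (4/32) × (14/32) × (7/32) ≈ 0.00160846
Highest score → defect.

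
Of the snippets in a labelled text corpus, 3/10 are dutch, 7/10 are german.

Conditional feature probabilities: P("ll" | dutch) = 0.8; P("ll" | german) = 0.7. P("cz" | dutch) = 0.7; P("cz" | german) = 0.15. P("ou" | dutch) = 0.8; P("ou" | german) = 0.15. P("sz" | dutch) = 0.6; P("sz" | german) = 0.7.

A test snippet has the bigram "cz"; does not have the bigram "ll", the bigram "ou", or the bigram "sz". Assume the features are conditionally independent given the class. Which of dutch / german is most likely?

dutch: 0.3 × (1−0.8) × 0.7 × (1−0.8) × (1−0.6) = 0.00336
german: 0.7 × (1−0.7) × 0.15 × (1−0.15) × (1−0.7) = 0.0080325
Highest score → german.

german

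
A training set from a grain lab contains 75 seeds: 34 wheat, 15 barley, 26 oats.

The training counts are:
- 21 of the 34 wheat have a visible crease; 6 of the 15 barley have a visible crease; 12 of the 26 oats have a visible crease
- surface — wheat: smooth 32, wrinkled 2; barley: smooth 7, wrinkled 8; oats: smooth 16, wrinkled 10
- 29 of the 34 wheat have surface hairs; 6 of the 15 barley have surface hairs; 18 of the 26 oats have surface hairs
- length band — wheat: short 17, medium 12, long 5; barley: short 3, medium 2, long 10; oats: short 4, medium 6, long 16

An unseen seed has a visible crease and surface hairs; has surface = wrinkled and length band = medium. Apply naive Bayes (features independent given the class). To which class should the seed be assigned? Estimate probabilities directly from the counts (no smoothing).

wheat: (34/75) × (21/34) × (2/34) × (29/34) × (12/34) ≈ 0.00495827
barley: (15/75) × (6/15) × (8/15) × (6/15) × (2/15) ≈ 0.00227556
oats: (26/75) × (12/26) × (10/26) × (18/26) × (6/26) ≈ 0.00983159
Highest score → oats.

oats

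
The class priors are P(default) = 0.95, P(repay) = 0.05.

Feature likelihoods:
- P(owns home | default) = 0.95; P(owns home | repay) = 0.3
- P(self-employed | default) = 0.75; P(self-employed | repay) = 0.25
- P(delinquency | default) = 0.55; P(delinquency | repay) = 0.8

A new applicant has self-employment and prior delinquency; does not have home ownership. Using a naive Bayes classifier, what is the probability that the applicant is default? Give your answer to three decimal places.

default: 0.95 × (1−0.95) × 0.75 × 0.55 = 0.01959375
repay: 0.05 × (1−0.3) × 0.25 × 0.8 = 0.007
P(default | x) = 0.01959375 / 0.02659375 ≈ 0.737

0.737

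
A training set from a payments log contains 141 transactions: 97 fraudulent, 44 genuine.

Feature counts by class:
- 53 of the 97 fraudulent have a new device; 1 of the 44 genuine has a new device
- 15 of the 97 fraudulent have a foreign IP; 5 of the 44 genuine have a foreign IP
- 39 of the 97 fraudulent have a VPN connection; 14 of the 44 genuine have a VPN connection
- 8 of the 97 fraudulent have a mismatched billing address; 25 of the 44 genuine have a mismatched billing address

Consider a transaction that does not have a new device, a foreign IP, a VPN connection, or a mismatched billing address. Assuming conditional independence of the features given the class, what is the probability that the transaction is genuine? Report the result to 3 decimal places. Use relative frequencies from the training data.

fraudulent: (97/141) × (44/97) × (82/97) × (58/97) × (89/97) ≈ 0.144727
genuine: (44/141) × (43/44) × (39/44) × (30/44) × (19/44) ≈ 0.0795849
P(genuine | x) = 0.0795849 / 0.2243119 ≈ 0.355

0.355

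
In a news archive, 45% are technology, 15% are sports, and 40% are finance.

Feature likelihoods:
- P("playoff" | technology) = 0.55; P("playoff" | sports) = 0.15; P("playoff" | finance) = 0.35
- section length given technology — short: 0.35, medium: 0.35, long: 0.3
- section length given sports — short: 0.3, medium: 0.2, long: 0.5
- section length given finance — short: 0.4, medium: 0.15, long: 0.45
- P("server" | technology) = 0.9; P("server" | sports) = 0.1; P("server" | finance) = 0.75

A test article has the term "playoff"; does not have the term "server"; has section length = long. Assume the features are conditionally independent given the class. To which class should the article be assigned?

technology: 0.45 × 0.55 × 0.3 × (1−0.9) = 0.007425
sports: 0.15 × 0.15 × 0.5 × (1−0.1) = 0.010125
finance: 0.4 × 0.35 × 0.45 × (1−0.75) = 0.01575
Highest score → finance.

finance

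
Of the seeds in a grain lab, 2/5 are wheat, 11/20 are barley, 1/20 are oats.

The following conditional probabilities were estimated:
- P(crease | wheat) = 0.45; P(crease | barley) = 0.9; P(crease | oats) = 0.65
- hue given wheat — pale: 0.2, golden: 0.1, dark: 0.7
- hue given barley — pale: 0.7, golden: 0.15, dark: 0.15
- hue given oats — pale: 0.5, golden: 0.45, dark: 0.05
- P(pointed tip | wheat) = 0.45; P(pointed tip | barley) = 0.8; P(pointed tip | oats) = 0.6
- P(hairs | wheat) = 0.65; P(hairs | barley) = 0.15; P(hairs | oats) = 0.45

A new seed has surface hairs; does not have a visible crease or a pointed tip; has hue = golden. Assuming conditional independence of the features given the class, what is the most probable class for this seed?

wheat

wheat: 0.4 × (1−0.45) × 0.1 × (1−0.45) × 0.65 = 0.007865
barley: 0.55 × (1−0.9) × 0.15 × (1−0.8) × 0.15 = 0.0002475
oats: 0.05 × (1−0.65) × 0.45 × (1−0.6) × 0.45 = 0.0014175
Highest score → wheat.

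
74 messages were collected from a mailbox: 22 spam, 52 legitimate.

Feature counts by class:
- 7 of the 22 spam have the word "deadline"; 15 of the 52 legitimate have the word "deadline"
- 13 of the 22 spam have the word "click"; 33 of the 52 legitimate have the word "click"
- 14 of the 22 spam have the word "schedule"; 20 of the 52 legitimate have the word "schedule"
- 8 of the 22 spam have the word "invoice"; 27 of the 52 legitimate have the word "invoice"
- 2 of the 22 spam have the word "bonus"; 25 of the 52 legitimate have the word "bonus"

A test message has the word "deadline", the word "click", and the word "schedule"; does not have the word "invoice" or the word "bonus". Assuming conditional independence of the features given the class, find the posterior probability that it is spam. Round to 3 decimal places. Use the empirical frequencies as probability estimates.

0.625

spam: (22/74) × (7/22) × (13/22) × (14/22) × (14/22) × (20/22) ≈ 0.0205781
legitimate: (52/74) × (15/52) × (33/52) × (20/52) × (25/52) × (27/52) ≈ 0.0123508
P(spam | x) = 0.0205781 / 0.0329289 ≈ 0.625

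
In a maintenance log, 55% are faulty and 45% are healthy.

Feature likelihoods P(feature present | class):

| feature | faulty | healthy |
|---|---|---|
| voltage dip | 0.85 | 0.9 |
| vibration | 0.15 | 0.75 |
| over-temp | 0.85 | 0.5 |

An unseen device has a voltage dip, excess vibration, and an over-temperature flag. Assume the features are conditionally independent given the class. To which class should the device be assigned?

healthy

faulty: 0.55 × 0.85 × 0.15 × 0.85 = 0.05960625
healthy: 0.45 × 0.9 × 0.75 × 0.5 = 0.151875
Highest score → healthy.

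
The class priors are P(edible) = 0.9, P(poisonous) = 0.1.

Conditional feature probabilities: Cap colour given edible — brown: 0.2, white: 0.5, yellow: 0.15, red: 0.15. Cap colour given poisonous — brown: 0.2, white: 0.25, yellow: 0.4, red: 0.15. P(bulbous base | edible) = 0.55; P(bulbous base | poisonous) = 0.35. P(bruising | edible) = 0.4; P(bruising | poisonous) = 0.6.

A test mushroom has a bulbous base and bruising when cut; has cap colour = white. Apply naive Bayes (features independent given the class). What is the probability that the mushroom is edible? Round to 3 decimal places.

edible: 0.9 × 0.5 × 0.55 × 0.4 = 0.099
poisonous: 0.1 × 0.25 × 0.35 × 0.6 = 0.00525
P(edible | x) = 0.099 / 0.10425 ≈ 0.950

0.950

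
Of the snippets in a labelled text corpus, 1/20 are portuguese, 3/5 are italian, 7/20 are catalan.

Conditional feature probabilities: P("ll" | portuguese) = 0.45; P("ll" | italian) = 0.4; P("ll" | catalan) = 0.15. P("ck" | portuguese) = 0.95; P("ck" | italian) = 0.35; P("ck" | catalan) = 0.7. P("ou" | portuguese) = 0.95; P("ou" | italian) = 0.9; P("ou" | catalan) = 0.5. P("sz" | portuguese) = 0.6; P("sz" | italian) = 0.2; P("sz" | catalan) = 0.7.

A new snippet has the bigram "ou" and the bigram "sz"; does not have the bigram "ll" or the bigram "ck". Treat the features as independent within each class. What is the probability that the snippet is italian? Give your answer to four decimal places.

0.5681

portuguese: 0.05 × (1−0.45) × (1−0.95) × 0.95 × 0.6 = 0.00078375
italian: 0.6 × (1−0.4) × (1−0.35) × 0.9 × 0.2 = 0.04212
catalan: 0.35 × (1−0.15) × (1−0.7) × 0.5 × 0.7 = 0.0312375
P(italian | x) = 0.04212 / 0.07414125 ≈ 0.5681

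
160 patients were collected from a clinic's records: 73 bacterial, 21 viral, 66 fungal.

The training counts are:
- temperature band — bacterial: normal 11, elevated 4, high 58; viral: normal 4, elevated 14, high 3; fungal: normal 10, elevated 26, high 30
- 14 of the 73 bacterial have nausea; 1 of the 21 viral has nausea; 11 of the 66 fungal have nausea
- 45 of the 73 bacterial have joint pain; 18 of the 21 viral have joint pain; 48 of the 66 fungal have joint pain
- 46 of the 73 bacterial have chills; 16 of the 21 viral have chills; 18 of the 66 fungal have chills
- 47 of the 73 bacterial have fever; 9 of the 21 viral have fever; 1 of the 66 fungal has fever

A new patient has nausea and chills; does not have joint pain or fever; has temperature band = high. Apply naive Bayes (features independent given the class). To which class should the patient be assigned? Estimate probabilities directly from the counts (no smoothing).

bacterial: (73/160) × (58/73) × (14/73) × (28/73) × (46/73) × (26/73) ≈ 0.00598458
viral: (21/160) × (3/21) × (1/21) × (3/21) × (16/21) × (12/21) ≈ 0.0000555324
fungal: (66/160) × (30/66) × (11/66) × (18/66) × (18/66) × (65/66) ≈ 0.00228916
Highest score → bacterial.

bacterial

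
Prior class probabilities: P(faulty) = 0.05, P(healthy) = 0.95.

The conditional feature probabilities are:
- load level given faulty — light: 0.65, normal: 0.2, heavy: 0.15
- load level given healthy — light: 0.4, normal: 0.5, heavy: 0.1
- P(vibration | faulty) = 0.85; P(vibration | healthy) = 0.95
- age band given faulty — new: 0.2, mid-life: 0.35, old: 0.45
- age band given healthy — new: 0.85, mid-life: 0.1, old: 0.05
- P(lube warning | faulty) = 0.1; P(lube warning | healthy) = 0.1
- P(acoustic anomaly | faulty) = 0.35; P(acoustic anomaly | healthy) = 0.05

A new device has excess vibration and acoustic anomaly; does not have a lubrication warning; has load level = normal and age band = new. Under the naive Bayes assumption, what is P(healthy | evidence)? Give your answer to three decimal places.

0.970

faulty: 0.05 × 0.2 × 0.85 × 0.2 × (1−0.1) × 0.35 = 0.0005355
healthy: 0.95 × 0.5 × 0.95 × 0.85 × (1−0.1) × 0.05 = 0.0172603125
P(healthy | x) = 0.0172603125 / 0.0177958125 ≈ 0.970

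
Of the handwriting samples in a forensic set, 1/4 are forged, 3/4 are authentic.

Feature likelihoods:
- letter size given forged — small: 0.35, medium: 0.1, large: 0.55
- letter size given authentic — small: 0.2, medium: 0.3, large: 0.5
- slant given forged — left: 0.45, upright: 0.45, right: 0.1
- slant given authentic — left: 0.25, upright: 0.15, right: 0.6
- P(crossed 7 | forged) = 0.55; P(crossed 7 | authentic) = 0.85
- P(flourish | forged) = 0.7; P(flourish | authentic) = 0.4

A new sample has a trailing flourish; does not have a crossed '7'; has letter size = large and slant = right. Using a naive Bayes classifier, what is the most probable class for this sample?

forged: 0.25 × 0.55 × 0.1 × (1−0.55) × 0.7 = 0.00433125
authentic: 0.75 × 0.5 × 0.6 × (1−0.85) × 0.4 = 0.0135
Highest score → authentic.

authentic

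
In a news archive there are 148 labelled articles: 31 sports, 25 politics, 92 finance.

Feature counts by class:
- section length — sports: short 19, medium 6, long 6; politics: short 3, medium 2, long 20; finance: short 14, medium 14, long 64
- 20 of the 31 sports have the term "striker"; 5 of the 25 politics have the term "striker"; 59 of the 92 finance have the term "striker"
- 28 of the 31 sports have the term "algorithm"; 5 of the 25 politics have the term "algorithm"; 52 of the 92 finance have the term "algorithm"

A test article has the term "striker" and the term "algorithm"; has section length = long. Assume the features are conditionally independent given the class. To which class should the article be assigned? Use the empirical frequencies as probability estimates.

finance

sports: (31/148) × (6/31) × (20/31) × (28/31) ≈ 0.023624
politics: (25/148) × (20/25) × (5/25) × (5/25) ≈ 0.00540541
finance: (92/148) × (64/92) × (59/92) × (52/92) ≈ 0.156747
Highest score → finance.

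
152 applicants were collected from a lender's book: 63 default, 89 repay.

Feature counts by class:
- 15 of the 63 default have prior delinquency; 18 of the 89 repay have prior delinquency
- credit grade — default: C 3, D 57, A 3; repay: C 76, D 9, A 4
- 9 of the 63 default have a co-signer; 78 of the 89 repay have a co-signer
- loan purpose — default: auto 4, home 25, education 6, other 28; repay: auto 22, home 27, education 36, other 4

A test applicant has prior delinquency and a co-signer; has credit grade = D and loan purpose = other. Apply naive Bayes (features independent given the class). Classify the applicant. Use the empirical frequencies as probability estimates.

default: (63/152) × (15/63) × (57/63) × (9/63) × (28/63) ≈ 0.00566893
repay: (89/152) × (18/89) × (9/89) × (78/89) × (4/89) ≈ 0.000471689
Highest score → default.

default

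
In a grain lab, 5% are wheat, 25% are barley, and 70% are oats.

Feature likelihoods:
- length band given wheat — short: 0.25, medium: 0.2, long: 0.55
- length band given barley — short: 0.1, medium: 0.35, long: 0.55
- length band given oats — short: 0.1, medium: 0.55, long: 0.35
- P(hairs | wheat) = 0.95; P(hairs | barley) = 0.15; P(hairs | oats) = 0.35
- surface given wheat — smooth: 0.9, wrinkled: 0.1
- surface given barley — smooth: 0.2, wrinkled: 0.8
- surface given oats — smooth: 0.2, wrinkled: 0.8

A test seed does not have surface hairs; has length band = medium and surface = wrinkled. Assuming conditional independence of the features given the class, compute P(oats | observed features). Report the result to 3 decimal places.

0.771

wheat: 0.05 × 0.2 × (1−0.95) × 0.1 = 0.00005
barley: 0.25 × 0.35 × (1−0.15) × 0.8 = 0.0595
oats: 0.7 × 0.55 × (1−0.35) × 0.8 = 0.2002
P(oats | x) = 0.2002 / 0.25975 ≈ 0.771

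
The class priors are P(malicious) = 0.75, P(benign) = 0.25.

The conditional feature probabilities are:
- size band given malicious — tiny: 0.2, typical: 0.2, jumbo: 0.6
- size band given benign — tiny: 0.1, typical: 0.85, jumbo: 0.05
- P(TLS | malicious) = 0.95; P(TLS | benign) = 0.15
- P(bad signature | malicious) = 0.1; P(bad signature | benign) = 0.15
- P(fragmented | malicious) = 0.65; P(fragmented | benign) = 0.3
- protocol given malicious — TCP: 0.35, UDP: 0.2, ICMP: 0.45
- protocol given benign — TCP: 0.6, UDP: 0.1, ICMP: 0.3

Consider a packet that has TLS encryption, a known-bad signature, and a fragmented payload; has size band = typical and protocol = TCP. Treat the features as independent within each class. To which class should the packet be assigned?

malicious

malicious: 0.75 × 0.2 × 0.95 × 0.1 × 0.65 × 0.35 = 0.003241875
benign: 0.25 × 0.85 × 0.15 × 0.15 × 0.3 × 0.6 = 0.000860625
Highest score → malicious.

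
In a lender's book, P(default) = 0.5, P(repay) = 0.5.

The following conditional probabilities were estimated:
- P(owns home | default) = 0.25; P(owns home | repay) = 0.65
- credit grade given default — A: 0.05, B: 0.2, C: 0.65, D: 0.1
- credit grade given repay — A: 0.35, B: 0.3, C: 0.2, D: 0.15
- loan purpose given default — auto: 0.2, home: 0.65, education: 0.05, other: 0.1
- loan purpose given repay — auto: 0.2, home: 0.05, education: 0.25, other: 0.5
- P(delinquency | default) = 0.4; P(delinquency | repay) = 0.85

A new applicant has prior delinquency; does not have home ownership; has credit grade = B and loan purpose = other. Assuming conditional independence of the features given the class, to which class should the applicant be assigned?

repay

default: 0.5 × (1−0.25) × 0.2 × 0.1 × 0.4 = 0.003
repay: 0.5 × (1−0.65) × 0.3 × 0.5 × 0.85 = 0.0223125
Highest score → repay.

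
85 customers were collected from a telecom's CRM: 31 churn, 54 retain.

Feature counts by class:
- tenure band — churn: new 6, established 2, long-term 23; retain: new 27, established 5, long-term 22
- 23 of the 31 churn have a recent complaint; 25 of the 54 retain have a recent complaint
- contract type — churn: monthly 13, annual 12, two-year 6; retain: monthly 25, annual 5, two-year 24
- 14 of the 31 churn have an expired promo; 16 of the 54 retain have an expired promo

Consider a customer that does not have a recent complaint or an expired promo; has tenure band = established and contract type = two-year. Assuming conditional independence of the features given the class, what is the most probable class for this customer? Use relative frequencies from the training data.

churn: (31/85) × (2/31) × (8/31) × (6/31) × (17/31) ≈ 0.00064449
retain: (54/85) × (5/54) × (29/54) × (24/54) × (38/54) ≈ 0.00988013
Highest score → retain.

retain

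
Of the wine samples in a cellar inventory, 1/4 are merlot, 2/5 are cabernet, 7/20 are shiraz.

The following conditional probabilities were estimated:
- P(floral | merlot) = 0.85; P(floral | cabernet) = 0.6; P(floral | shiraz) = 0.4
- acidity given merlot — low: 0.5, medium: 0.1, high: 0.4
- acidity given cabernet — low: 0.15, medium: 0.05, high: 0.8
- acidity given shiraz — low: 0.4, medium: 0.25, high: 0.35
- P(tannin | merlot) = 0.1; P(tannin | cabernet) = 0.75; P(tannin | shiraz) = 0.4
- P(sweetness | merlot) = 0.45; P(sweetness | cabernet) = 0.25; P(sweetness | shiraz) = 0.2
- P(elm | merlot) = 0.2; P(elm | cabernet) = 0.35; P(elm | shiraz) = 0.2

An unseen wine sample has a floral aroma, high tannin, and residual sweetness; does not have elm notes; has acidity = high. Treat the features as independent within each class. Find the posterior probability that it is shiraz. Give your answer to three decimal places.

merlot: 0.25 × 0.85 × 0.4 × 0.1 × 0.45 × (1−0.2) = 0.00306
cabernet: 0.4 × 0.6 × 0.8 × 0.75 × 0.25 × (1−0.35) = 0.0234
shiraz: 0.35 × 0.4 × 0.35 × 0.4 × 0.2 × (1−0.2) = 0.003136
P(shiraz | x) = 0.003136 / 0.029596 ≈ 0.106

0.106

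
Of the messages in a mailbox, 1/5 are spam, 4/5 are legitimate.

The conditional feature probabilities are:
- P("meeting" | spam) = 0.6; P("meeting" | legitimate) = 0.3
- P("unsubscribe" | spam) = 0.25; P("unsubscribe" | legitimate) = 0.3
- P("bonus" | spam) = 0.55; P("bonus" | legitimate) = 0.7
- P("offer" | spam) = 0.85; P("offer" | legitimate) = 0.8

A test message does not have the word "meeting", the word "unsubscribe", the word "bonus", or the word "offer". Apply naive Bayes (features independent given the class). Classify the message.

legitimate

spam: 0.2 × (1−0.6) × (1−0.25) × (1−0.55) × (1−0.85) = 0.00405
legitimate: 0.8 × (1−0.3) × (1−0.3) × (1−0.7) × (1−0.8) = 0.02352
Highest score → legitimate.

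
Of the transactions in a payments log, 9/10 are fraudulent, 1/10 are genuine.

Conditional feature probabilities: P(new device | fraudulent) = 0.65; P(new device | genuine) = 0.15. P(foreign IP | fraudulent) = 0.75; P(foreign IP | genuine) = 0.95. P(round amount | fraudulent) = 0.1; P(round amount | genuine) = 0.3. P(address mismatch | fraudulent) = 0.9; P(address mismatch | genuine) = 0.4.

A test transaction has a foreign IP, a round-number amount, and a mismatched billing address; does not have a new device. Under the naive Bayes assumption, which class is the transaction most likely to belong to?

fraudulent: 0.9 × (1−0.65) × 0.75 × 0.1 × 0.9 = 0.0212625
genuine: 0.1 × (1−0.15) × 0.95 × 0.3 × 0.4 = 0.00969
Highest score → fraudulent.

fraudulent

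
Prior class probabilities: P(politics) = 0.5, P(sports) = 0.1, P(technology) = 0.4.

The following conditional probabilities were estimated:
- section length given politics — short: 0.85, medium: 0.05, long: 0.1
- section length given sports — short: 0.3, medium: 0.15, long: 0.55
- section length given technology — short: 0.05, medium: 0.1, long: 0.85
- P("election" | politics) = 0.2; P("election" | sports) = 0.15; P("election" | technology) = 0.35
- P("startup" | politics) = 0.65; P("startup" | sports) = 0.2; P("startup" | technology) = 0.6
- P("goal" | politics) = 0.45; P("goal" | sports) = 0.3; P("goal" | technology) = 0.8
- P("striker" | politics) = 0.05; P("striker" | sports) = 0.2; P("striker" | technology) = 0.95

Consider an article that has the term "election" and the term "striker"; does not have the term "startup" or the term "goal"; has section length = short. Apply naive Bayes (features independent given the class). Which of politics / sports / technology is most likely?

politics: 0.5 × 0.85 × 0.2 × (1−0.65) × (1−0.45) × 0.05 = 0.000818125
sports: 0.1 × 0.3 × 0.15 × (1−0.2) × (1−0.3) × 0.2 = 0.000504
technology: 0.4 × 0.05 × 0.35 × (1−0.6) × (1−0.8) × 0.95 = 0.000532
Highest score → politics.

politics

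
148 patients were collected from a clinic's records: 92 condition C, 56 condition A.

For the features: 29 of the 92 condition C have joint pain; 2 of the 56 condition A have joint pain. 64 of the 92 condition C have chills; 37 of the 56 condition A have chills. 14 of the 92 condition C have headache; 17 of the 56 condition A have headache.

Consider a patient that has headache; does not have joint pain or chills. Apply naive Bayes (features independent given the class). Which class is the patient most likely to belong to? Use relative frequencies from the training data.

condition C: (92/148) × (63/92) × (28/92) × (14/92) ≈ 0.0197147
condition A: (56/148) × (54/56) × (19/56) × (17/56) ≈ 0.0375802
Highest score → condition A.

condition A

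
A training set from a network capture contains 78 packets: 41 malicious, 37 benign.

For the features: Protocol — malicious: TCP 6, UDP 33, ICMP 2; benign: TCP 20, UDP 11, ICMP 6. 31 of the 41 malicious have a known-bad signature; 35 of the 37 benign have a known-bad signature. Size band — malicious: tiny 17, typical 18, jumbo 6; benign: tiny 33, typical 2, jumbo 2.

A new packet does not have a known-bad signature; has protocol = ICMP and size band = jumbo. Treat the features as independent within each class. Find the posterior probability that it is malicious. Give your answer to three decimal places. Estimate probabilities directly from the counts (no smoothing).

0.803

malicious: (41/78) × (2/41) × (10/41) × (6/41) ≈ 0.000915206
benign: (37/78) × (6/37) × (2/37) × (2/37) ≈ 0.000224757
P(malicious | x) = 0.000915206 / 0.001139963 ≈ 0.803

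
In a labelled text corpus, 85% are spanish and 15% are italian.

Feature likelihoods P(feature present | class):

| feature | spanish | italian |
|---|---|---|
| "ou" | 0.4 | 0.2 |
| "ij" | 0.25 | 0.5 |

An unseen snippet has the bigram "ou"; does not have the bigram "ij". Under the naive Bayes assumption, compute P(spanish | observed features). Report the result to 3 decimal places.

spanish: 0.85 × 0.4 × (1−0.25) = 0.255
italian: 0.15 × 0.2 × (1−0.5) = 0.015
P(spanish | x) = 0.255 / 0.27 ≈ 0.944

0.944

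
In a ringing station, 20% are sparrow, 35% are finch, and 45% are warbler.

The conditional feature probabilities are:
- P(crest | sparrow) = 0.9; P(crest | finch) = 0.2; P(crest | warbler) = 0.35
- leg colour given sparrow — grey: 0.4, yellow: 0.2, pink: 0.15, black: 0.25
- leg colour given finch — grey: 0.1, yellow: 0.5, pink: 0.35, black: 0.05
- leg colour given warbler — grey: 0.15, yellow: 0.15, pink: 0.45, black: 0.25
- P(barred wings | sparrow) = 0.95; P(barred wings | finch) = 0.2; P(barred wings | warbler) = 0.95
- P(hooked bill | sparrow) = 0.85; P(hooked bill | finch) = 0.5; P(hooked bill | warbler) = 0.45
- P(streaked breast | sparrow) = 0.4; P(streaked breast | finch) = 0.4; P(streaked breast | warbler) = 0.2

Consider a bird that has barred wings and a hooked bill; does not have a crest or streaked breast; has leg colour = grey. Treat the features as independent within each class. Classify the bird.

sparrow: 0.2 × (1−0.9) × 0.4 × 0.95 × 0.85 × (1−0.4) = 0.003876
finch: 0.35 × (1−0.2) × 0.1 × 0.2 × 0.5 × (1−0.4) = 0.00168
warbler: 0.45 × (1−0.35) × 0.15 × 0.95 × 0.45 × (1−0.2) = 0.01500525
Highest score → warbler.

warbler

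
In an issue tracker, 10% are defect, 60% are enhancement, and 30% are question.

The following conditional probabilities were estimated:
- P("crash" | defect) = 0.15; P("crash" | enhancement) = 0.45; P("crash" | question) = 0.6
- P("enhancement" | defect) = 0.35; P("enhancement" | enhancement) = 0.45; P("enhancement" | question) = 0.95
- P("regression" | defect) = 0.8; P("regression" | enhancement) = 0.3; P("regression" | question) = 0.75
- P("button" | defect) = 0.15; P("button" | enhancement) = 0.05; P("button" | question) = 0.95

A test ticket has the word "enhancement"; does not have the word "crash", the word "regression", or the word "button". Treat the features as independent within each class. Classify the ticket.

enhancement

defect: 0.1 × (1−0.15) × 0.35 × (1−0.8) × (1−0.15) = 0.0050575
enhancement: 0.6 × (1−0.45) × 0.45 × (1−0.3) × (1−0.05) = 0.0987525
question: 0.3 × (1−0.6) × 0.95 × (1−0.75) × (1−0.95) = 0.001425
Highest score → enhancement.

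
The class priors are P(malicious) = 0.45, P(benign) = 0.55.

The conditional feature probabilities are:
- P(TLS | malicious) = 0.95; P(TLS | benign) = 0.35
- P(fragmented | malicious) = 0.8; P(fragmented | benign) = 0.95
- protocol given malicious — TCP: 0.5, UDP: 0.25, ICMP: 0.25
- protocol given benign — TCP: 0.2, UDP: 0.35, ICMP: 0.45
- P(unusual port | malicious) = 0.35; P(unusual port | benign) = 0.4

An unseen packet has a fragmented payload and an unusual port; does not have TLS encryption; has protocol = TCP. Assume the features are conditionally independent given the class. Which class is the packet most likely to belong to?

benign

malicious: 0.45 × (1−0.95) × 0.8 × 0.5 × 0.35 = 0.00315
benign: 0.55 × (1−0.35) × 0.95 × 0.2 × 0.4 = 0.02717
Highest score → benign.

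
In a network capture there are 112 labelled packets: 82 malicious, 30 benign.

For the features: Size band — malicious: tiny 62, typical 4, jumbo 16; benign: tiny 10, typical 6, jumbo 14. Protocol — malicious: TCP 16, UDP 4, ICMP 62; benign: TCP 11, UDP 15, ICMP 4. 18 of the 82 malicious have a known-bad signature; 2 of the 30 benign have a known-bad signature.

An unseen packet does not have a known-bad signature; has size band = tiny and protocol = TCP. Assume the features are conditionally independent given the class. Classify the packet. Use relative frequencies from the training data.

malicious

malicious: (82/112) × (62/82) × (16/82) × (64/82) ≈ 0.0843036
benign: (30/112) × (10/30) × (11/30) × (28/30) ≈ 0.0305556
Highest score → malicious.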